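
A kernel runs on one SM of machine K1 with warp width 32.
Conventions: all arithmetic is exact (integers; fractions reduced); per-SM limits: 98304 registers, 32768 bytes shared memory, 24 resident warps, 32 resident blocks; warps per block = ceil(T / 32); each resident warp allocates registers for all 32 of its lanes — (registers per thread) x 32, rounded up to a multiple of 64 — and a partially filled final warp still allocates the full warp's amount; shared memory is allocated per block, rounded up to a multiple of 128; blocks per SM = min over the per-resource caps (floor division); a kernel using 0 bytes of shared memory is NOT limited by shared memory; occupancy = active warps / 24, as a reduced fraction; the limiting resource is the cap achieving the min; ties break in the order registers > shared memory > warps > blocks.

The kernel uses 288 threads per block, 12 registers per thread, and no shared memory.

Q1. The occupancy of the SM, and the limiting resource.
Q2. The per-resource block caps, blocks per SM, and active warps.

Answer: occupancy 3/4, limited by warps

registers: 28 blocks
shared memory: no limit (kernel uses none)
warps: 2 blocks
blocks: 32 blocks

Answer: 2 blocks, 18 active warps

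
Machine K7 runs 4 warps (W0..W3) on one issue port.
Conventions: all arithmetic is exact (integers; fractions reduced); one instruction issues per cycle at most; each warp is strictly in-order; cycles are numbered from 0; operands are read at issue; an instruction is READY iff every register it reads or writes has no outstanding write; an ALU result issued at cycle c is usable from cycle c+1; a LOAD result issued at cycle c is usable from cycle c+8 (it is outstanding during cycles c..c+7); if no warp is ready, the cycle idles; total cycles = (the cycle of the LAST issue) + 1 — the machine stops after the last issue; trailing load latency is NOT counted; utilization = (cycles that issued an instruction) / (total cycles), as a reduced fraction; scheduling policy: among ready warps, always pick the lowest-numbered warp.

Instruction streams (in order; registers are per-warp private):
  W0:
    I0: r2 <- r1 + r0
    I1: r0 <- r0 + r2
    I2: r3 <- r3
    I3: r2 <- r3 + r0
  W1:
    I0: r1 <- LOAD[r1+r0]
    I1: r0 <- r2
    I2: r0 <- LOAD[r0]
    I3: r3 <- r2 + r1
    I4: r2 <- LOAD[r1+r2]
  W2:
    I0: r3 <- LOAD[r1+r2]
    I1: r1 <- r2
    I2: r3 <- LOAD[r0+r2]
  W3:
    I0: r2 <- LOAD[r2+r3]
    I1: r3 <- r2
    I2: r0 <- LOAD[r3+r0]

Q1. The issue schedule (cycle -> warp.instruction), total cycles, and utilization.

cycle 0: W0.I0
cycle 1: W0.I1
cycle 2: W0.I2
cycle 3: W0.I3
cycle 4: W1.I0
cycle 5: W1.I1
cycle 6: W1.I2
cycle 7: W2.I0
cycle 8: W2.I1
cycle 9: W3.I0
cycle 10: idle
cycle 11: idle
cycle 12: W1.I3
cycle 13: W1.I4
cycle 14: idle
cycle 15: W2.I2
cycle 16: idle
cycle 17: W3.I1
cycle 18: W3.I2

Answer: 19 cycles, utilization 15/19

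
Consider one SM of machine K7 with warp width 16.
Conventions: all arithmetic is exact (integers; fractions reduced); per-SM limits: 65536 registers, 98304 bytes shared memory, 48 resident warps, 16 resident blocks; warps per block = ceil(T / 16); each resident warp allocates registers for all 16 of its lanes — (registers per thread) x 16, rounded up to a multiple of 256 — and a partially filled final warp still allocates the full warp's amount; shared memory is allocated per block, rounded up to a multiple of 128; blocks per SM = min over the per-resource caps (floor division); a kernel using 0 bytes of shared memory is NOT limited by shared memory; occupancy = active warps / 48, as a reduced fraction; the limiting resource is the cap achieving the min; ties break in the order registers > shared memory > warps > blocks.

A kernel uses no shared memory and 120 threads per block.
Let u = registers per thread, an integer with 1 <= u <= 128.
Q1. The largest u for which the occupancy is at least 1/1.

Answer: u = 80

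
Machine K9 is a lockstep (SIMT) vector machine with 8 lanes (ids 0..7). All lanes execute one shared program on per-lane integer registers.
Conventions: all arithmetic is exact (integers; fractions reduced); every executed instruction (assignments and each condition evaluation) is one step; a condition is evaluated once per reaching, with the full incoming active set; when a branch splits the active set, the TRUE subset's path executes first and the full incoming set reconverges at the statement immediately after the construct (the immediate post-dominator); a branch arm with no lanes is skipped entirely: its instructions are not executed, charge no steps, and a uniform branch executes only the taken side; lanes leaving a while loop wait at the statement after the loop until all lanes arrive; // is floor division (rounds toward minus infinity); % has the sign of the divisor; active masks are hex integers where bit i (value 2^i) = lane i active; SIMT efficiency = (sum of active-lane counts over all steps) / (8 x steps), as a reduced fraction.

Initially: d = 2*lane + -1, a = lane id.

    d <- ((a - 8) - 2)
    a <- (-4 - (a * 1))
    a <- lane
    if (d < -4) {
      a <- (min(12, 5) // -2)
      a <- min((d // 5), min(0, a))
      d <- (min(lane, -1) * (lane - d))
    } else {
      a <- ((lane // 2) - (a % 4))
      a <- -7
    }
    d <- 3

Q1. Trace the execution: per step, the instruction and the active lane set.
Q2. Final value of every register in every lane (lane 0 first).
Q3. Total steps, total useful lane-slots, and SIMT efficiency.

step 0: d <- ((a - 8) - 2)           0xff
step 1: a <- (-4 - (a * 1))          0xff
step 2: a <- lane                    0xff
step 3: eval (d < -4)                0xff
step 4: a <- (min(12, 5) // -2)      0x3f
step 5: a <- min((d // 5), min(0, a)) 0x3f
step 6: d <- (min(lane, -1) * (lane - d)) 0x3f
step 7: a <- ((lane // 2) - (a % 4)) 0xc0
step 8: a <- -7                      0xc0
step 9: d <- 3                       0xff

Answer: 10 steps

d: 3,3,3,3,3,3,3,3
a: -3,-3,-3,-3,-3,-3,-7,-7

steps = 10; useful = 62; efficiency = 62/80 = 31/40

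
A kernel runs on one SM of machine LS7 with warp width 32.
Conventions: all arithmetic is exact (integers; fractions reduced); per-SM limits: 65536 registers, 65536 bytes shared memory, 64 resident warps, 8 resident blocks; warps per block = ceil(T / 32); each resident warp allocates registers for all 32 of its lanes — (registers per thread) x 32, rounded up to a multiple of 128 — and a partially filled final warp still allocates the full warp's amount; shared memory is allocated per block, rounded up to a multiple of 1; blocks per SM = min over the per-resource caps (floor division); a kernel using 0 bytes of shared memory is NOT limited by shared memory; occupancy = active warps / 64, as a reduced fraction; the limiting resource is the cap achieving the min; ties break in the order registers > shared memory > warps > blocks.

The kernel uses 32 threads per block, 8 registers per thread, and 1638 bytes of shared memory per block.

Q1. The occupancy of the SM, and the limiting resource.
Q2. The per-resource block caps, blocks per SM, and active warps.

Answer: occupancy 1/8, limited by blocks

registers: 256 blocks
shared memory: 40 blocks
warps: 64 blocks
blocks: 8 blocks

Answer: 8 blocks, 8 active warps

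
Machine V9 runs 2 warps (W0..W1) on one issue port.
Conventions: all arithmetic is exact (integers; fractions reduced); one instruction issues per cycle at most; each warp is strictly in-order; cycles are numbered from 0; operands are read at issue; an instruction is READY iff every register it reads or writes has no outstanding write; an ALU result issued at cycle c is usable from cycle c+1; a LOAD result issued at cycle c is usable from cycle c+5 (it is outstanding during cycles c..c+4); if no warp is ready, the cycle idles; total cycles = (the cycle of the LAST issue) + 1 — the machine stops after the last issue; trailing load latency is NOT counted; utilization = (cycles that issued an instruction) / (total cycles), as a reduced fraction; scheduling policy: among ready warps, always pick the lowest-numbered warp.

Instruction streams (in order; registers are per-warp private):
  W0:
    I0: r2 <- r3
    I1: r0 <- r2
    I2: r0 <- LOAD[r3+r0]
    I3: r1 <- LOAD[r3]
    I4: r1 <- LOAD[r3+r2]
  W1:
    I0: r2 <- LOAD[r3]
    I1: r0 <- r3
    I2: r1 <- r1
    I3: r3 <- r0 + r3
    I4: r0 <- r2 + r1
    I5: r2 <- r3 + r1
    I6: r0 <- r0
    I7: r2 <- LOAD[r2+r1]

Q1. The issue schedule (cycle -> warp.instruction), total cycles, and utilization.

cycle 0: W0.I0
cycle 1: W0.I1
cycle 2: W0.I2
cycle 3: W0.I3
cycle 4: W1.I0
cycle 5: W1.I1
cycle 6: W1.I2
cycle 7: W1.I3
cycle 8: W0.I4
cycle 9: W1.I4
cycle 10: W1.I5
cycle 11: W1.I6
cycle 12: W1.I7

Answer: 13 cycles, utilization 1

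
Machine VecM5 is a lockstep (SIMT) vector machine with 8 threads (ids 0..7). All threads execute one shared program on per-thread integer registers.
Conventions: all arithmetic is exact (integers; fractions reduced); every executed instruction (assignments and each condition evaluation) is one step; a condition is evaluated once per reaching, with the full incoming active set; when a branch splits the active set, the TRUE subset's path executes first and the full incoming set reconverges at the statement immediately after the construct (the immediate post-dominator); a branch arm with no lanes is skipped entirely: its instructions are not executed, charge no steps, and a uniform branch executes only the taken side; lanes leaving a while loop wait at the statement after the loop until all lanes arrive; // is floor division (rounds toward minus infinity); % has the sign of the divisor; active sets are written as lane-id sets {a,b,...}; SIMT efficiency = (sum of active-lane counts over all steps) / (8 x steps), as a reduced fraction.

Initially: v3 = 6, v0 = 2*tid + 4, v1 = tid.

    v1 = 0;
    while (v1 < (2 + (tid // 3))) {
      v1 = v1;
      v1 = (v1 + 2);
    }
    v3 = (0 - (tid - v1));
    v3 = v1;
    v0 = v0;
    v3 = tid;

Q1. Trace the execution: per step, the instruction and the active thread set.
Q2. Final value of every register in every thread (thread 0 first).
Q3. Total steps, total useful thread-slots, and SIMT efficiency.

step 0: v1 <- 0                      {0,1,2,3,4,5,6,7}
step 1: eval (v1 < (2 + (tid // 3))) {0,1,2,3,4,5,6,7}
step 2: v1 <- v1                     {0,1,2,3,4,5,6,7}
step 3: v1 <- (v1 + 2)               {0,1,2,3,4,5,6,7}
step 4: eval (v1 < (2 + (tid // 3))) {0,1,2,3,4,5,6,7}
step 5: v1 <- v1                     {3,4,5,6,7}
step 6: v1 <- (v1 + 2)               {3,4,5,6,7}
step 7: eval (v1 < (2 + (tid // 3))) {3,4,5,6,7}
step 8: v3 <- (0 - (tid - v1))       {0,1,2,3,4,5,6,7}
step 9: v3 <- v1                     {0,1,2,3,4,5,6,7}
step 10: v0 <- v0                     {0,1,2,3,4,5,6,7}
step 11: v3 <- tid                    {0,1,2,3,4,5,6,7}

Answer: 12 steps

v3: 0,1,2,3,4,5,6,7
v0: 4,6,8,10,12,14,16,18
v1: 2,2,2,4,4,4,4,4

steps = 12; useful = 87; efficiency = 87/96 = 29/32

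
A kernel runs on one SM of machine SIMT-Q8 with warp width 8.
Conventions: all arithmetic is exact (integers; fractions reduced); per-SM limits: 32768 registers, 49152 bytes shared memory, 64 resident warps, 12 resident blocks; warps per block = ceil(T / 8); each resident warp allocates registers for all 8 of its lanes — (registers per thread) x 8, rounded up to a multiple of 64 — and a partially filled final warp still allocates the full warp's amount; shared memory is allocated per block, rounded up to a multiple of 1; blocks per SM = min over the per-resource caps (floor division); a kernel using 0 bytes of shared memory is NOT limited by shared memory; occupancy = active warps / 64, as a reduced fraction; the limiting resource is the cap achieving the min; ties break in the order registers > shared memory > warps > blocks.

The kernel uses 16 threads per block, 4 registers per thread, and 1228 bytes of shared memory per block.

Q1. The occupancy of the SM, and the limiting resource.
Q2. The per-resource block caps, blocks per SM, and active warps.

Answer: occupancy 3/8, limited by blocks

registers: 256 blocks
shared memory: 40 blocks
warps: 32 blocks
blocks: 12 blocks

Answer: 12 blocks, 24 active warps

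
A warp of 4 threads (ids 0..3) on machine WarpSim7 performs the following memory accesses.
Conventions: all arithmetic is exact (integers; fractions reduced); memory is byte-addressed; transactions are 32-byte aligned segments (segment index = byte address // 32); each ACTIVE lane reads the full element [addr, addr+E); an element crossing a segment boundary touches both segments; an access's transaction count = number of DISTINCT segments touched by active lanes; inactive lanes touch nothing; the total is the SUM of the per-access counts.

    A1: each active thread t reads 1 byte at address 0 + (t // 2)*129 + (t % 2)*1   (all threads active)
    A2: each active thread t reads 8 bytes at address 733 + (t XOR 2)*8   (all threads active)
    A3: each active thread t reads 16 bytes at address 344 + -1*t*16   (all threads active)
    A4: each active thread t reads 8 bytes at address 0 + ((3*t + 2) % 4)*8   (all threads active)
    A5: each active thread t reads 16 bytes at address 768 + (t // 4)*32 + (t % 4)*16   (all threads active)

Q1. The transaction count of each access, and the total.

A1: 2 transactions
A2: 2 transactions
A3: 3 transactions
A4: 1 transaction
A5: 2 transactions

Answer: 2,2,3,1,2; total 10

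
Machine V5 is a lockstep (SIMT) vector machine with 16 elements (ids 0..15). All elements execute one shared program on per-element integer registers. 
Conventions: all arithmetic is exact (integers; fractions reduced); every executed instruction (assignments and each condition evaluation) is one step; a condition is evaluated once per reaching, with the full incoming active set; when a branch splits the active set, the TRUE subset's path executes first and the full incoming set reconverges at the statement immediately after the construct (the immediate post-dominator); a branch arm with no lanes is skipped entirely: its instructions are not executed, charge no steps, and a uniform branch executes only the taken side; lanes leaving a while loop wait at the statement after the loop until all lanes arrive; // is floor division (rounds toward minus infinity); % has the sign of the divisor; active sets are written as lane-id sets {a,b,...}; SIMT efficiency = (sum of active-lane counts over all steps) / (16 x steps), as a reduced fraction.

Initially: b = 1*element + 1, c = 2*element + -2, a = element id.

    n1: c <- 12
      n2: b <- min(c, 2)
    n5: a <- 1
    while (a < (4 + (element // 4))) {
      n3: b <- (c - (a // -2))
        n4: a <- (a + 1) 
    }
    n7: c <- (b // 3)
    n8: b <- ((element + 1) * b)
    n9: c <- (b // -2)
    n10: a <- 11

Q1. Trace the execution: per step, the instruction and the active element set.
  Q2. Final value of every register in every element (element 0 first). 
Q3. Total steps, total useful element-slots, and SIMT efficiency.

step 0: c <- 12                      {0,1,2,3,4,5,6,7,8,9,10,11,12,13,14,15}
step 1: b <- min(c, 2)               {0,1,2,3,4,5,6,7,8,9,10,11,12,13,14,15}
step 2: a <- 1                       {0,1,2,3,4,5,6,7,8,9,10,11,12,13,14,15}
step 3: eval (a < (4 + (element // 4))) {0,1,2,3,4,5,6,7,8,9,10,11,12,13,14,15}
step 4: b <- (c - (a // -2))         {0,1,2,3,4,5,6,7,8,9,10,11,12,13,14,15}
step 5: a <- (a + 1)                 {0,1,2,3,4,5,6,7,8,9,10,11,12,13,14,15}
step 6: eval (a < (4 + (element // 4))) {0,1,2,3,4,5,6,7,8,9,10,11,12,13,14,15}
step 7: b <- (c - (a // -2))         {0,1,2,3,4,5,6,7,8,9,10,11,12,13,14,15}
step 8: a <- (a + 1)                 {0,1,2,3,4,5,6,7,8,9,10,11,12,13,14,15}
step 9: eval (a < (4 + (element // 4))) {0,1,2,3,4,5,6,7,8,9,10,11,12,13,14,15}
step 10: b <- (c - (a // -2))         {0,1,2,3,4,5,6,7,8,9,10,11,12,13,14,15}
step 11: a <- (a + 1)                 {0,1,2,3,4,5,6,7,8,9,10,11,12,13,14,15}
step 12: eval (a < (4 + (element // 4))) {0,1,2,3,4,5,6,7,8,9,10,11,12,13,14,15}
step 13: b <- (c - (a // -2))         {4,5,6,7,8,9,10,11,12,13,14,15}
step 14: a <- (a + 1)                 {4,5,6,7,8,9,10,11,12,13,14,15}
step 15: eval (a < (4 + (element // 4))) {4,5,6,7,8,9,10,11,12,13,14,15}
step 16: b <- (c - (a // -2))         {8,9,10,11,12,13,14,15}
step 17: a <- (a + 1)                 {8,9,10,11,12,13,14,15}
step 18: eval (a < (4 + (element // 4))) {8,9,10,11,12,13,14,15}
step 19: b <- (c - (a // -2))         {12,13,14,15}
step 20: a <- (a + 1)                 {12,13,14,15}
step 21: eval (a < (4 + (element // 4))) {12,13,14,15}
step 22: c <- (b // 3)                {0,1,2,3,4,5,6,7,8,9,10,11,12,13,14,15}
step 23: b <- ((element + 1) * b)     {0,1,2,3,4,5,6,7,8,9,10,11,12,13,14,15}
step 24: c <- (b // -2)               {0,1,2,3,4,5,6,7,8,9,10,11,12,13,14,15}
step 25: a <- 11                      {0,1,2,3,4,5,6,7,8,9,10,11,12,13,14,15}

Answer: 26 steps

b: 14,28,42,56,70,84,98,112,135,150,165,180,195,210,225,240
c: -7,-14,-21,-28,-35,-42,-49,-56,-68,-75,-83,-90,-98,-105,-113,-120
a: 11,11,11,11,11,11,11,11,11,11,11,11,11,11,11,11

steps = 26; useful = 344; efficiency = 344/416 = 43/52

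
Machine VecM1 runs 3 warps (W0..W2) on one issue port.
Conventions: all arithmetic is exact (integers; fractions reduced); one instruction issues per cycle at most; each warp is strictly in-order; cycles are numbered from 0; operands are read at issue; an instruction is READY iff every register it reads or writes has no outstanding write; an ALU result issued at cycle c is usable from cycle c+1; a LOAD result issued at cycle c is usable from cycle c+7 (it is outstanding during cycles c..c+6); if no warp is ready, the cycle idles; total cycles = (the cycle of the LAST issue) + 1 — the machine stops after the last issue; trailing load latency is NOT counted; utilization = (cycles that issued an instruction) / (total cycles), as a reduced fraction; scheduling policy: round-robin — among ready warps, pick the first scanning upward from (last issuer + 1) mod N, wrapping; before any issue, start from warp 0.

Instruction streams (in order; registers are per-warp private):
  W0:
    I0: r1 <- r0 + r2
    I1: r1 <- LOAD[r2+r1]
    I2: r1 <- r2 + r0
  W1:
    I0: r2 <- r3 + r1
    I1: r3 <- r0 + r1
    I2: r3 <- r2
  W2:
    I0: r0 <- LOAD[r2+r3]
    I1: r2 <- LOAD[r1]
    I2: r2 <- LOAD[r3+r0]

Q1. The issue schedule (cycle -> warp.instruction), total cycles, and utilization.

cycle 0: W0.I0
cycle 1: W1.I0
cycle 2: W2.I0
cycle 3: W0.I1
cycle 4: W1.I1
cycle 5: W2.I1
cycle 6: W1.I2
cycle 7: idle
cycle 8: idle
cycle 9: idle
cycle 10: W0.I2
cycle 11: idle
cycle 12: W2.I2

Answer: 13 cycles, utilization 9/13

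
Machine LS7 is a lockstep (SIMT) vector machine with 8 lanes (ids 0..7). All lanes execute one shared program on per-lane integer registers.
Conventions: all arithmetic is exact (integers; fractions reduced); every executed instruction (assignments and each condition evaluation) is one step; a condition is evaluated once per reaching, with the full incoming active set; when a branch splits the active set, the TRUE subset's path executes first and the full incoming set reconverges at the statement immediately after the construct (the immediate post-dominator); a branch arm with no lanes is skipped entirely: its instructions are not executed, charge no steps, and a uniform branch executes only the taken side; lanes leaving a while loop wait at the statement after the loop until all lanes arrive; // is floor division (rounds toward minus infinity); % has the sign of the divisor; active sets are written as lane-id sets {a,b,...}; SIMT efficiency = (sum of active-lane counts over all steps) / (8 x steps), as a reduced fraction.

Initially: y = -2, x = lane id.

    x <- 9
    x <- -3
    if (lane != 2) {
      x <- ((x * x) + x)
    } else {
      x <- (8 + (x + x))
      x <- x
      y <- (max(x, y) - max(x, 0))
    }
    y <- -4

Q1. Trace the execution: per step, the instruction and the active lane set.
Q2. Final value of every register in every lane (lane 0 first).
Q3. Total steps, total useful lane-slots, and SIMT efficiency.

step 0: x <- 9                       {0,1,2,3,4,5,6,7}
step 1: x <- -3                      {0,1,2,3,4,5,6,7}
step 2: eval (lane != 2)             {0,1,2,3,4,5,6,7}
step 3: x <- ((x * x) + x)           {0,1,3,4,5,6,7}
step 4: x <- (8 + (x + x))           {2}
step 5: x <- x                       {2}
step 6: y <- (max(x, y) - max(x, 0)) {2}
step 7: y <- -4                      {0,1,2,3,4,5,6,7}

Answer: 8 steps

y: -4,-4,-4,-4,-4,-4,-4,-4
x: 6,6,2,6,6,6,6,6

steps = 8; useful = 42; efficiency = 42/64 = 21/32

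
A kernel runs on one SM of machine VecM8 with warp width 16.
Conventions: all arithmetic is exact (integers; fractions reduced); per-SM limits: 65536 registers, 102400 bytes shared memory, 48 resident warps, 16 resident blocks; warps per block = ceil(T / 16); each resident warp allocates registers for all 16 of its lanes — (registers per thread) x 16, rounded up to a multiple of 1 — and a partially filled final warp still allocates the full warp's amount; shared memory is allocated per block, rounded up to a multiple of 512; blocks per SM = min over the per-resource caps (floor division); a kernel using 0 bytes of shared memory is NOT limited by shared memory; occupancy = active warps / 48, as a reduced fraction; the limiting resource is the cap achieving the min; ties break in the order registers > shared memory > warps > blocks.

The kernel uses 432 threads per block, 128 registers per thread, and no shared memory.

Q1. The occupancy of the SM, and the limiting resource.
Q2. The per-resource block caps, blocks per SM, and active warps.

Answer: occupancy 9/16, limited by registers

registers: 1 block
shared memory: no limit (kernel uses none)
warps: 1 block
blocks: 16 blocks

Answer: 1 block, 27 active warps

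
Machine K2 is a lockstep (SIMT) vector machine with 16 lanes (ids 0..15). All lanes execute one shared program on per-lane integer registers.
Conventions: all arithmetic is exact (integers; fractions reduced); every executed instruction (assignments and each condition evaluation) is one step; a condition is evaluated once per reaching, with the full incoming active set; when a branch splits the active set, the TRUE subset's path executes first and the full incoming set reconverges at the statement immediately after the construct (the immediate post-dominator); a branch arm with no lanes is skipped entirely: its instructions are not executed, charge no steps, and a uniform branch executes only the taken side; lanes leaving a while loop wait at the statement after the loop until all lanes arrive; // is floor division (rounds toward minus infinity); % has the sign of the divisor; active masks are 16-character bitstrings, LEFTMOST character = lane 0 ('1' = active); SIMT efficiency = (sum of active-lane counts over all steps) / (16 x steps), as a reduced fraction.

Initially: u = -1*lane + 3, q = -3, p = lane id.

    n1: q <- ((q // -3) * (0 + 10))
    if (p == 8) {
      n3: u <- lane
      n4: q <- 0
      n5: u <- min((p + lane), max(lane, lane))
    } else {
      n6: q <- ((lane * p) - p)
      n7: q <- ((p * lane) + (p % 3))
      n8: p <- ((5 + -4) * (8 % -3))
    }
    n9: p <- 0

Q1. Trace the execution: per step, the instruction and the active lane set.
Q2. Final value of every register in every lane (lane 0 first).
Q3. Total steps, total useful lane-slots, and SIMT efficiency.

step 0: q <- ((q // -3) * (0 + 10))  1111111111111111
step 1: eval (p == 8)                1111111111111111
step 2: u <- lane                    0000000010000000
step 3: q <- 0                       0000000010000000
step 4: u <- min((p + lane), max(lane, lane)) 0000000010000000
step 5: q <- ((lane * p) - p)        1111111101111111
step 6: q <- ((p * lane) + (p % 3))  1111111101111111
step 7: p <- ((5 + -4) * (8 % -3))   1111111101111111
step 8: p <- 0                       1111111111111111

Answer: 9 steps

u: 3,2,1,0,-1,-2,-3,-4,8,-6,-7,-8,-9,-10,-11,-12
q: 0,2,6,9,17,27,36,50,0,81,101,123,144,170,198,225
p: 0,0,0,0,0,0,0,0,0,0,0,0,0,0,0,0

steps = 9; useful = 96; efficiency = 96/144 = 2/3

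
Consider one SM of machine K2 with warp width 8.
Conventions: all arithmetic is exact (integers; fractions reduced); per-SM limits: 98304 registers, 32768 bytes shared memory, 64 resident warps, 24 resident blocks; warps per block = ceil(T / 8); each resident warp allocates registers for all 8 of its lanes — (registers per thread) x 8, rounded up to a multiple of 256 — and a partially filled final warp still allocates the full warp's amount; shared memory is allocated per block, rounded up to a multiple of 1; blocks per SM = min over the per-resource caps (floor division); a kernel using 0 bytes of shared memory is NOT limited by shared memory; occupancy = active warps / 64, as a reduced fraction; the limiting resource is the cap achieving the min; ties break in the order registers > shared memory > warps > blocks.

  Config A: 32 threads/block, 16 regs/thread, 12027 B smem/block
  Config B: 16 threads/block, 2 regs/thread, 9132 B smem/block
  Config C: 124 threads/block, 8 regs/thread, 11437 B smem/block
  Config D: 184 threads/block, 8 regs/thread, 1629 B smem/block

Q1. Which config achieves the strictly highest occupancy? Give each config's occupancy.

occupancies: A 1/8, B 3/32, C 1/2, D 23/32

Answer: D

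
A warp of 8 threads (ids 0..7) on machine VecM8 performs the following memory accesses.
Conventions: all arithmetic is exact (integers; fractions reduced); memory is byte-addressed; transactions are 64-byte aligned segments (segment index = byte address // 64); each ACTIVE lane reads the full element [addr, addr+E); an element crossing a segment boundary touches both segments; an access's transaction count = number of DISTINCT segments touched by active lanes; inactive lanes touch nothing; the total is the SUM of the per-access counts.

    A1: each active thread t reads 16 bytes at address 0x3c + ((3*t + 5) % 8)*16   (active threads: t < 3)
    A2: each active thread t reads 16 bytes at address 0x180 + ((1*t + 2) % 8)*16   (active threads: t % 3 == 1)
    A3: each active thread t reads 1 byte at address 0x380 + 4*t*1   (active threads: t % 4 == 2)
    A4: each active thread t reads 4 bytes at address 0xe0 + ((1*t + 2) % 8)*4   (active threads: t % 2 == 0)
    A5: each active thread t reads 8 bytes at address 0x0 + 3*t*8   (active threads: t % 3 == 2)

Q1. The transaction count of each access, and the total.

A1: 3 transactions
A2: 2 transactions
A3: 1 transaction
A4: 1 transaction
A5: 2 transactions

Answer: 3,2,1,1,2; total 9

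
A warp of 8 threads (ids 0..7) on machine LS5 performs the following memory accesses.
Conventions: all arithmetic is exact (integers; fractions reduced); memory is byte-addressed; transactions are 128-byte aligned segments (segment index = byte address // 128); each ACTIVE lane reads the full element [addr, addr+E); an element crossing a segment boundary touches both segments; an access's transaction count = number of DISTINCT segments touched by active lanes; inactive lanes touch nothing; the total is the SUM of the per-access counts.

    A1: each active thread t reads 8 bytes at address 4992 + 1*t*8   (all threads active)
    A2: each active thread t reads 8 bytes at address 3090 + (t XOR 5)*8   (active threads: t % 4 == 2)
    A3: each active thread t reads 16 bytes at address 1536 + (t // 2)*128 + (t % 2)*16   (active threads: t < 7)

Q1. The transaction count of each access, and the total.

A1: 1 transaction
A2: 1 transaction
A3: 4 transactions

Answer: 1,1,4; total 6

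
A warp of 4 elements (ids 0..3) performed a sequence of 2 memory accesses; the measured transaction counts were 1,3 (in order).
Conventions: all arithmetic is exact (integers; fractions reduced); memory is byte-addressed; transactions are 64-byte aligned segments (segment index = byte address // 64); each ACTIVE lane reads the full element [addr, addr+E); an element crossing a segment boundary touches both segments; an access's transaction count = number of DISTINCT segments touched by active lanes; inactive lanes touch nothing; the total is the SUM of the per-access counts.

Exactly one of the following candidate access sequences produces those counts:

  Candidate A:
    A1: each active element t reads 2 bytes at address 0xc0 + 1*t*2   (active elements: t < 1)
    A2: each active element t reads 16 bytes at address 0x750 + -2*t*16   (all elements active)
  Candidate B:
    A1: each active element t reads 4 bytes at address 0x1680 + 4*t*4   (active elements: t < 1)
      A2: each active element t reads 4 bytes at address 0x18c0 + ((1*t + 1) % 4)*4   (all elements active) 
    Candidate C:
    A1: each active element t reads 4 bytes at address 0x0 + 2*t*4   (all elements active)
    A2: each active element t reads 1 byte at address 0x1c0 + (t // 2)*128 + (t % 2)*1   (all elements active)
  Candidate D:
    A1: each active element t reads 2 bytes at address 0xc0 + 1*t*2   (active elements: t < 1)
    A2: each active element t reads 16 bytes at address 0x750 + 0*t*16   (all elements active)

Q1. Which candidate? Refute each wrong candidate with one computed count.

B: A2 gives 1 transaction, not 3
C: A2 gives 2 transactions, not 3
D: A2 gives 1 transaction, not 3
A: all counts match (1,3)

Answer: A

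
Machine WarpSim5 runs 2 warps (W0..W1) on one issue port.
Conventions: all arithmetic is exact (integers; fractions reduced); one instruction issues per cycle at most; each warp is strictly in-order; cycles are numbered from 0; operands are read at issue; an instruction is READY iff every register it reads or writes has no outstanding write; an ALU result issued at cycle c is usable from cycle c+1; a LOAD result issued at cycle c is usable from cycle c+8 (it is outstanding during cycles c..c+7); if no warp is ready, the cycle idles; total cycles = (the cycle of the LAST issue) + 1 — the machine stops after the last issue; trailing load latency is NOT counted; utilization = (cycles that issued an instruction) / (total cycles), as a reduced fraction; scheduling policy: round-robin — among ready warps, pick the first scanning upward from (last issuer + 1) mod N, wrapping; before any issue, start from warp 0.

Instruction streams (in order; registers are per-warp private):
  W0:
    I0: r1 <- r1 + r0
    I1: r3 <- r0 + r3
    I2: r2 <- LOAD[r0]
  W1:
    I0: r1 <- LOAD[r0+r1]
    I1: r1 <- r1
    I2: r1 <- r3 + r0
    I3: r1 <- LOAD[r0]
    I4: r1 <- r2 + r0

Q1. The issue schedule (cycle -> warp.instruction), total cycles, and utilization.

cycle 0: W0.I0
cycle 1: W1.I0
cycle 2: W0.I1
cycle 3: W0.I2
cycle 4: idle
cycle 5: idle
cycle 6: idle
cycle 7: idle
cycle 8: idle
cycle 9: W1.I1
cycle 10: W1.I2
cycle 11: W1.I3
cycle 12: idle
cycle 13: idle
cycle 14: idle
cycle 15: idle
cycle 16: idle
cycle 17: idle
cycle 18: idle
cycle 19: W1.I4

Answer: 20 cycles, utilization 2/5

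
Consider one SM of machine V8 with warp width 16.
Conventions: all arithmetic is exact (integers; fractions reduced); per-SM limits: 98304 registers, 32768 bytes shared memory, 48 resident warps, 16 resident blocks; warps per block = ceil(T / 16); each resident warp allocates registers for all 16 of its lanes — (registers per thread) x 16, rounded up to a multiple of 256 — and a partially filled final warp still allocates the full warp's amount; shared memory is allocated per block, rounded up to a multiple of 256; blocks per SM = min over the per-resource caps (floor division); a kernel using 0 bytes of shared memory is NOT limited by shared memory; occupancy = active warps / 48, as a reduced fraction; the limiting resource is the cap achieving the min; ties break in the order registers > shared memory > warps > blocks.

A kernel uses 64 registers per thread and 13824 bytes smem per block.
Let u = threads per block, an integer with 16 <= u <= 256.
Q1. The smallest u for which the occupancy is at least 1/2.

Answer: u = 177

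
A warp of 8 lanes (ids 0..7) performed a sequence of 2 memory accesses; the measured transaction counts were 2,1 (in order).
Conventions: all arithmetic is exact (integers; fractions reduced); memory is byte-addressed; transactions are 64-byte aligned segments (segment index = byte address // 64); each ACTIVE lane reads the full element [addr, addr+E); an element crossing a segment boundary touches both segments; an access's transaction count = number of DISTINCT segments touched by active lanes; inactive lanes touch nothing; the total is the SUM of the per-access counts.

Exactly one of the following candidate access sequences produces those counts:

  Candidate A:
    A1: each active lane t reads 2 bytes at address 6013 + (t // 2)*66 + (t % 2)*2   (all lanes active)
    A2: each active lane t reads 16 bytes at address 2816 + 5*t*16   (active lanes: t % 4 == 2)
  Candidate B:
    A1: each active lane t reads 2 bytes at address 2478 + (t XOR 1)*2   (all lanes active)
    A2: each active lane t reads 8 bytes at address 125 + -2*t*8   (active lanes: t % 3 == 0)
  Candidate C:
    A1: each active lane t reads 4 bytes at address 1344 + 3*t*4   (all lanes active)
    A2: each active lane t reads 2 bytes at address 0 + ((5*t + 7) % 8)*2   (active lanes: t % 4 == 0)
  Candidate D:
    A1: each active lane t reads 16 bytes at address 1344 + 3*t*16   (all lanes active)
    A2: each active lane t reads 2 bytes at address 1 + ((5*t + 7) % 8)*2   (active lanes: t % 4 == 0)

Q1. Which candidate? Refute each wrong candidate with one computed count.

A: A1 gives 5 transactions, not 2
B: A1 gives 1 transaction, not 2
D: A1 gives 6 transactions, not 2
C: all counts match (2,1)

Answer: C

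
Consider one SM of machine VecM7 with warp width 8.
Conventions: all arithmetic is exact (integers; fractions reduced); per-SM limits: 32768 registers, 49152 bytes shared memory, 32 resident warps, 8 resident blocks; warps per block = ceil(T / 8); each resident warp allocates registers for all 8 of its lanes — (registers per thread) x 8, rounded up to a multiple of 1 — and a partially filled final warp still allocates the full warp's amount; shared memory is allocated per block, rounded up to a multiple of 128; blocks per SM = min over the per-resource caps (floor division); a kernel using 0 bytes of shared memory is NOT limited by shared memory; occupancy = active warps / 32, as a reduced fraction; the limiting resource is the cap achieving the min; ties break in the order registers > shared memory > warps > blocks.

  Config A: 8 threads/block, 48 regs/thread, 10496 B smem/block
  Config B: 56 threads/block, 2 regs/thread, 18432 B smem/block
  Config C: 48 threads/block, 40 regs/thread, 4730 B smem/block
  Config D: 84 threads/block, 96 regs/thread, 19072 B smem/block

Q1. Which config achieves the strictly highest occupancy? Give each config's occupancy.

occupancies: A 1/8, B 7/16, C 15/16, D 11/16

Answer: C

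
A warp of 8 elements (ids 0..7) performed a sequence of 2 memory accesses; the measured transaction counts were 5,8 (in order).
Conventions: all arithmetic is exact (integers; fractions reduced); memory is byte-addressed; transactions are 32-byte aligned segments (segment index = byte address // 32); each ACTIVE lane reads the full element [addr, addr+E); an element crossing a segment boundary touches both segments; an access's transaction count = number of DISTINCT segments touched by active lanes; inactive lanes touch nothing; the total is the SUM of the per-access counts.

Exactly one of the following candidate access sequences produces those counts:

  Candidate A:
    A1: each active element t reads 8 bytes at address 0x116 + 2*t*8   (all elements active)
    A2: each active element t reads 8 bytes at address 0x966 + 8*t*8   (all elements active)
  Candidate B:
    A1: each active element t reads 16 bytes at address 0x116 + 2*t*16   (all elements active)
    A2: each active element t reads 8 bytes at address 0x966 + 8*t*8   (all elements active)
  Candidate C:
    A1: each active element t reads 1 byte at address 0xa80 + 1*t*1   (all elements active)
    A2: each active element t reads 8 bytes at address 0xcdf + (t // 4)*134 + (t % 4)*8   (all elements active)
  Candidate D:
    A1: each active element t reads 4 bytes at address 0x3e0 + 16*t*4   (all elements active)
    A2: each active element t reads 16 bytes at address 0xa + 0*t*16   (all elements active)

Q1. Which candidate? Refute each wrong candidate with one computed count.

B: A1 gives 9 transactions, not 5
C: A1 gives 1 transaction, not 5
D: A1 gives 8 transactions, not 5
A: all counts match (5,8)

Answer: A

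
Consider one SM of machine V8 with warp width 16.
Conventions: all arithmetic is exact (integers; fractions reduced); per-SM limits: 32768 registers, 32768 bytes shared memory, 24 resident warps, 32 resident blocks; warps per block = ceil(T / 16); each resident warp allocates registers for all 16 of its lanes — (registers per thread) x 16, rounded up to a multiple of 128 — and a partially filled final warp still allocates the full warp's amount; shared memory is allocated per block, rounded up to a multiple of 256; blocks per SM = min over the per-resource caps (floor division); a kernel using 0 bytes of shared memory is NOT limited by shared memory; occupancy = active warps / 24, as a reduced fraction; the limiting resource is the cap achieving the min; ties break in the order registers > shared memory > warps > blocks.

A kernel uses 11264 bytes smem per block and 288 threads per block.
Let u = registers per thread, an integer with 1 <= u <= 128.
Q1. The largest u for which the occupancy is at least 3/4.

Answer: u = 112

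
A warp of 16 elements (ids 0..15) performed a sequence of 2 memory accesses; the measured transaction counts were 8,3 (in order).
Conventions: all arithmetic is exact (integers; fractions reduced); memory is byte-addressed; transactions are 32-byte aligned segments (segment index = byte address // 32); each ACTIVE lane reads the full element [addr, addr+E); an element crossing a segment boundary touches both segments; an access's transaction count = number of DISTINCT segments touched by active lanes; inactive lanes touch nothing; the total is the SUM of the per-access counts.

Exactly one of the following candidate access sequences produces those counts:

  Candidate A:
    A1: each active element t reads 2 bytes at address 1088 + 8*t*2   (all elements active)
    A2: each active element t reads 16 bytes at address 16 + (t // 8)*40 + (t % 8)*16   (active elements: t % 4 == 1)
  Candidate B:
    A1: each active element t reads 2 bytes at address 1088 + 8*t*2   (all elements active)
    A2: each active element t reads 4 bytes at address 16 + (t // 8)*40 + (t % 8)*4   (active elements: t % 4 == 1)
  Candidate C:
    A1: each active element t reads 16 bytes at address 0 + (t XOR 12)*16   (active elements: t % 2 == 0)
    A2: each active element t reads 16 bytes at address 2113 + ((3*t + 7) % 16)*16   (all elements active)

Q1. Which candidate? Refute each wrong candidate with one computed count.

A: A2 gives 4 transactions, not 3
C: A2 gives 9 transactions, not 3
B: all counts match (8,3)

Answer: B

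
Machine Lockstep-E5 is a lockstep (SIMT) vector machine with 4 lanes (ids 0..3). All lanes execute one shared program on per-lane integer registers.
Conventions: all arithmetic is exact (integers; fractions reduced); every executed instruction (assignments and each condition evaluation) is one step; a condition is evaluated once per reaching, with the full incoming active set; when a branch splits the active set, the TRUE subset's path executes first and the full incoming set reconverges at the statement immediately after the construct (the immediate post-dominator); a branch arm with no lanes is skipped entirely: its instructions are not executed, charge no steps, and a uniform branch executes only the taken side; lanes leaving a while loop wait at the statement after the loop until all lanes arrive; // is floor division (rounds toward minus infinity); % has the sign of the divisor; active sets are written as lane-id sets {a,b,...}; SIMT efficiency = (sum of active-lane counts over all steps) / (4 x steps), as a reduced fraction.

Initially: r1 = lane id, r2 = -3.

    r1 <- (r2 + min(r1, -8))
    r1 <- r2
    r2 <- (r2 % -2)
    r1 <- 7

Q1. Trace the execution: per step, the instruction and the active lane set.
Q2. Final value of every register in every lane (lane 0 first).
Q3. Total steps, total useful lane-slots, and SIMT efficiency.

step 0: r1 <- (r2 + min(r1, -8))     {0,1,2,3}
step 1: r1 <- r2                     {0,1,2,3}
step 2: r2 <- (r2 % -2)              {0,1,2,3}
step 3: r1 <- 7                      {0,1,2,3}

Answer: 4 steps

r1: 7,7,7,7
r2: -1,-1,-1,-1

steps = 4; useful = 16; efficiency = 16/16 = 1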